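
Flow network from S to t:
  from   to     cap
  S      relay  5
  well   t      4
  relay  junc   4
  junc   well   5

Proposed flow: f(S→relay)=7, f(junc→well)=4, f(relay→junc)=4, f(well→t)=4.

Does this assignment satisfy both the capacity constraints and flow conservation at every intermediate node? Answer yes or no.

Capacity violated on S→relay: flow 7 > capacity 5.

No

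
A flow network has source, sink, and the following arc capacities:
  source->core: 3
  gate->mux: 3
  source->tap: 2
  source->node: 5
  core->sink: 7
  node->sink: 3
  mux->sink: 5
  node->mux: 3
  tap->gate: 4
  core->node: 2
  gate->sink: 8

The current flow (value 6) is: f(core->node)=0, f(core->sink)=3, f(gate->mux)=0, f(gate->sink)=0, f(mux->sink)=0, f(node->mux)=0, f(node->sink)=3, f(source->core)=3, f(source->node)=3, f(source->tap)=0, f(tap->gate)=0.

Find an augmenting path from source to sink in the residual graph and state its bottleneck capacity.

Residual along source->tap->gate->sink: source->tap: 2, tap->gate: 4, gate->sink: 8.
Bottleneck = min = 2.

source->tap->gate->sink, bottleneck 2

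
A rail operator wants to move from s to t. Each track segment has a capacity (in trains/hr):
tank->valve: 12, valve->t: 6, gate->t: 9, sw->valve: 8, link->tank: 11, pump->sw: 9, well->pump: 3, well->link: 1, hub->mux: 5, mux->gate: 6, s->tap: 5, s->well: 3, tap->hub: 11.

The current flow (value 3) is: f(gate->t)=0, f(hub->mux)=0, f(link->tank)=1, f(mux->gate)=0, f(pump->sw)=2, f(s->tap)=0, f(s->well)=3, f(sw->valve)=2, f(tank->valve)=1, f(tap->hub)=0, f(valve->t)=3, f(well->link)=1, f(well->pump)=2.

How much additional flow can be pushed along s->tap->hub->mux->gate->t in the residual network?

Residual capacities along the path: s->tap: 5, tap->hub: 11, hub->mux: 5, mux->gate: 6, gate->t: 9.
Minimum is 5.

5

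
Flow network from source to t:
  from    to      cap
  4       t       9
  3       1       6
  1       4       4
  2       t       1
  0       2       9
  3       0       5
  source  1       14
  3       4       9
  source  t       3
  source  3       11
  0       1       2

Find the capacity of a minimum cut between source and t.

13

Max flow = 13 (via 3 augmenting paths).
In the residual at optimum, the set reachable from source is {0, 1, 2, 3, 4, source}.
Cut edges: source→t (cap 3), 2→t (cap 1), 4→t (cap 9). Sum = 13.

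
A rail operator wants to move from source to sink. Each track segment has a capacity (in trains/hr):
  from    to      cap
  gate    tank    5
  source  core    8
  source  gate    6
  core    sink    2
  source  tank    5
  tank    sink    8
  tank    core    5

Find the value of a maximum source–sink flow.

10

Augment source→tank→sink: bottleneck 5. Total 5.
Augment source→core→sink: bottleneck 2. Total 7.
Augment source→gate→tank→sink: bottleneck 3. Total 10.
No augmenting path remains in the residual graph.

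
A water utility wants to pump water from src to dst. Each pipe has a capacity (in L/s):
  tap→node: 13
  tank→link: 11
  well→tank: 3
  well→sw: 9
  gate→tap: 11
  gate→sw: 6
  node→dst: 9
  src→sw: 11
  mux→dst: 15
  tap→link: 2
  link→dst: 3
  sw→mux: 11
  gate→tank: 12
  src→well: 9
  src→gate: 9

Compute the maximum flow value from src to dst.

Augment src→sw→mux→dst: bottleneck 11. Total 11.
Augment src→well→tank→link→dst: bottleneck 3. Total 14.
Augment src→gate→tap→node→dst: bottleneck 9. Total 23.
No augmenting path remains in the residual graph.

23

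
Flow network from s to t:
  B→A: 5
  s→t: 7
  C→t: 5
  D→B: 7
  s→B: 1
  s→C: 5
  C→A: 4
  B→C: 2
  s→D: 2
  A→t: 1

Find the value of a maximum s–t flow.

Augment s→t: bottleneck 7. Total 7.
Augment s→C→t: bottleneck 5. Total 12.
Augment s→B→A→t: bottleneck 1. Total 13.
No augmenting path remains in the residual graph.

13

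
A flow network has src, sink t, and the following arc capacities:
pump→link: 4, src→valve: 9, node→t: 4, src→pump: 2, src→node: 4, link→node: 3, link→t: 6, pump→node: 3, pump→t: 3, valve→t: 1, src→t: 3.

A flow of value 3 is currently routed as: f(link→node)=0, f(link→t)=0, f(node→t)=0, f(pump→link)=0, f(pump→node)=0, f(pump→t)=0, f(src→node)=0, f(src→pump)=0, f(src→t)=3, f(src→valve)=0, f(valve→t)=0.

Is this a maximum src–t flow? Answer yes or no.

Residual path src→pump→t has bottleneck 2 > 0.
Pushing 2 along it raises the flow to 5, so the given flow is not maximum.

No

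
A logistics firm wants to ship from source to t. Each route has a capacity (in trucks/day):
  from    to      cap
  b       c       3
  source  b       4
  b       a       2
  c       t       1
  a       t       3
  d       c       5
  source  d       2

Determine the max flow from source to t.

Augment source→d→c→t: bottleneck 1. Total 1.
Augment source→b→a→t: bottleneck 2. Total 3.
No augmenting path remains in the residual graph.

3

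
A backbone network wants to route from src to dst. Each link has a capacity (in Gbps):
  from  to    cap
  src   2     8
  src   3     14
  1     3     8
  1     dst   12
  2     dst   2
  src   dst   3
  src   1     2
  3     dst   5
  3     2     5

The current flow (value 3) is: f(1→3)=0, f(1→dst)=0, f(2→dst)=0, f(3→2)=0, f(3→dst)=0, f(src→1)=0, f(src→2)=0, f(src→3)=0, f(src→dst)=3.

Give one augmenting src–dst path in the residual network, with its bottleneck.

Residual along src→1→dst: src→1: 2, 1→dst: 12.
Bottleneck = min = 2.

src→1→dst, bottleneck 2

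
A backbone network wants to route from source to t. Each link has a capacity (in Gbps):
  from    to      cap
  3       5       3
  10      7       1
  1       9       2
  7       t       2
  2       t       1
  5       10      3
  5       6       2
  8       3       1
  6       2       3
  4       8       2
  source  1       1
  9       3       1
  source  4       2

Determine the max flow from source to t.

Augment source→1→9→3→5→10→7→t: bottleneck 1. Total 1.
Augment source→4→8→3→5→6→2→t: bottleneck 1. Total 2.
No augmenting path remains in the residual graph.

2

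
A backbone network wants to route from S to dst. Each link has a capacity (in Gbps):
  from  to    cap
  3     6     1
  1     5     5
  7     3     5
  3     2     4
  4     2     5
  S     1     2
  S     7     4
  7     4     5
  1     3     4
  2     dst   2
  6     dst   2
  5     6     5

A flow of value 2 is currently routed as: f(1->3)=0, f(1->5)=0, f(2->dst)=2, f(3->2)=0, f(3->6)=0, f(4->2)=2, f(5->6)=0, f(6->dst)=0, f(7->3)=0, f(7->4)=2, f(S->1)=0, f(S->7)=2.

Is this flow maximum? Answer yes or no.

No

Residual path S->7->3->6->dst has bottleneck 1 > 0.
Pushing 1 along it raises the flow to 3, so the given flow is not maximum.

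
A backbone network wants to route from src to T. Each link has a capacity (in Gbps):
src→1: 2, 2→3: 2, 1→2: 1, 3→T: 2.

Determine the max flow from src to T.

Augment src→1→2→3→T: bottleneck 1. Total 1.
No augmenting path remains in the residual graph.

1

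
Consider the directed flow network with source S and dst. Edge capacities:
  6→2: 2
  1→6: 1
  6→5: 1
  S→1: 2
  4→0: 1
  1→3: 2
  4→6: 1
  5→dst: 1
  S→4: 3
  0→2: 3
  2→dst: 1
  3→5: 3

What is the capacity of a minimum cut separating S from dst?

2

Max flow = 2 (via 2 augmenting paths).
In the residual at optimum, the set reachable from S is {0, 1, 2, 3, 4, 5, 6, S}.
Cut edges: 2→dst (cap 1), 5→dst (cap 1). Sum = 2.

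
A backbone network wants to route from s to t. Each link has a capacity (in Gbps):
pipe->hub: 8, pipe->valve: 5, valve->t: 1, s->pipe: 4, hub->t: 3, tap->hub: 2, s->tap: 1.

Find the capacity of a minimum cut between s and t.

Max flow = 4 (via 3 augmenting paths).
In the residual at optimum, the set reachable from s is {hub, pipe, s, tap, valve}.
Cut edges: hub->t (cap 3), valve->t (cap 1). Sum = 4.

4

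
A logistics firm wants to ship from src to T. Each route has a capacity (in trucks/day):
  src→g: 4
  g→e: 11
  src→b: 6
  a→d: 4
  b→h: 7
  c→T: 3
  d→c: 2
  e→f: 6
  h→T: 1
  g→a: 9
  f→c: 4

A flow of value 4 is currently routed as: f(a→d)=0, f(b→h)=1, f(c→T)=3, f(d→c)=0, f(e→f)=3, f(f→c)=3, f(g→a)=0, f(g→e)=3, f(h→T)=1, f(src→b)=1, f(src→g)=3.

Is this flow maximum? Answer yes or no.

Yes

Residual reachable from src: {a, b, c, d, e, f, g, h, src}; T is not reachable.
Saturated cut: h→T, c→T with total capacity 4 = current flow value. Flow is maximum.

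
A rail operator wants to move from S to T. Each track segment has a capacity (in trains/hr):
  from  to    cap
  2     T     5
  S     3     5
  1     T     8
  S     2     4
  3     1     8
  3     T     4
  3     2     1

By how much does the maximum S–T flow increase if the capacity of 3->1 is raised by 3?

Original max flow = 9.
Edge 3->1 does not cross the min cut (source side {S}), so extra capacity there cannot help.
New max flow = 9. Increase = 0.

0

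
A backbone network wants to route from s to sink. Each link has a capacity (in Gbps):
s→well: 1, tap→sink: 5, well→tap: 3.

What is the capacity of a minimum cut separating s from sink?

1

Max flow = 1 (via 1 augmenting path).
In the residual at optimum, the set reachable from s is {s}.
Cut edges: s→well (cap 1). Sum = 1.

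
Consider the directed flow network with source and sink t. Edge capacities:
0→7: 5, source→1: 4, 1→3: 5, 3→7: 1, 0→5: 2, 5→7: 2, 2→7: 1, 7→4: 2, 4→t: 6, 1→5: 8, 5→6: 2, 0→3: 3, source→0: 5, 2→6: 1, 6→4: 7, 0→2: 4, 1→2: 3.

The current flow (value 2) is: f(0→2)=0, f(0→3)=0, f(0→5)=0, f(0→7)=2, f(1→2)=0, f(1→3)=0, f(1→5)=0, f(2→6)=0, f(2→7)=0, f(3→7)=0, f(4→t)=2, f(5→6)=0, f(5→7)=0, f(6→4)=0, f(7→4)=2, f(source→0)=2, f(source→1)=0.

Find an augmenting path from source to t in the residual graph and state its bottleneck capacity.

source→1→5→6→4→t, bottleneck 2

Residual along source→1→5→6→4→t: source→1: 4, 1→5: 8, 5→6: 2, 6→4: 7, 4→t: 4.
Bottleneck = min = 2.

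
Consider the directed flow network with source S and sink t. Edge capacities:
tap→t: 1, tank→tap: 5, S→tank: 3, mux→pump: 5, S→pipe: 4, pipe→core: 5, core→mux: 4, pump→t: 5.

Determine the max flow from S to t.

Augment S→tank→tap→t: bottleneck 1. Total 1.
Augment S→pipe→core→mux→pump→t: bottleneck 4. Total 5.
No augmenting path remains in the residual graph.

5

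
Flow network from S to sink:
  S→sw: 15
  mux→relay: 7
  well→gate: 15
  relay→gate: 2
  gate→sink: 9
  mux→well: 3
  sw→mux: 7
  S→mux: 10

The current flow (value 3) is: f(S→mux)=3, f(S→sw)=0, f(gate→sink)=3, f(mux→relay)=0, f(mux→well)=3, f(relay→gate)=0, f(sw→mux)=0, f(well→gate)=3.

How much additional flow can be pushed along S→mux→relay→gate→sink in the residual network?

Residual capacities along the path: S→mux: 7, mux→relay: 7, relay→gate: 2, gate→sink: 6.
Minimum is 2.

2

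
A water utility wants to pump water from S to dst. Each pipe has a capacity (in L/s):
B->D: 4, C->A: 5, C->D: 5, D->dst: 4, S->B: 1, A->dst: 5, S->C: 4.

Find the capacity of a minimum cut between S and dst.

5

Max flow = 5 (via 2 augmenting paths).
In the residual at optimum, the set reachable from S is {S}.
Cut edges: S->C (cap 4), S->B (cap 1). Sum = 5.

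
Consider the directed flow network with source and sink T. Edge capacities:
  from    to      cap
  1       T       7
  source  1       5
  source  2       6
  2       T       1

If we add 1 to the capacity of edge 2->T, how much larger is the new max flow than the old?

1

Original max flow = 6.
After raising cap(2->T), augmenting paths through that edge carry 1 more unit.
New max flow = 7. Increase = 1.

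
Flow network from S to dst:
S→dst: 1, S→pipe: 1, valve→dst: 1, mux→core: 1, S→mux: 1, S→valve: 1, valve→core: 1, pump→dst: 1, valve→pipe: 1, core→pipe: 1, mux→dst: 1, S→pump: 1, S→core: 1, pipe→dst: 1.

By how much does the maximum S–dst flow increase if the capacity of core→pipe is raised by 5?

Original max flow = 5.
Edge core→pipe does not cross the min cut (source side {S, core, pipe}), so extra capacity there cannot help.
New max flow = 5. Increase = 0.

0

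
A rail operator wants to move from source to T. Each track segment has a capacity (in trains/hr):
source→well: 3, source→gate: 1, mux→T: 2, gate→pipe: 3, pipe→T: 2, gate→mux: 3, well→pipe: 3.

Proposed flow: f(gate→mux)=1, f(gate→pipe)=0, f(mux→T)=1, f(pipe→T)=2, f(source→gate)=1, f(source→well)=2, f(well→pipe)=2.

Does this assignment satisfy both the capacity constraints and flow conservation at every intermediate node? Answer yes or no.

Every edge has 0 ≤ f(e) ≤ cap(e).
At each intermediate node, inflow equals outflow.

Yes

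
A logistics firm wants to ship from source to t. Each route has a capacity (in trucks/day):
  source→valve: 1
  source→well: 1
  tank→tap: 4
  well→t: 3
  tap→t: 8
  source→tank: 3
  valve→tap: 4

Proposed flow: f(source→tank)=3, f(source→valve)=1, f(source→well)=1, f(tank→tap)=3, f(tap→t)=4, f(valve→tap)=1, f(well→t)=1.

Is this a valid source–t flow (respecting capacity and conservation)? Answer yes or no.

Yes

Every edge has 0 ≤ f(e) ≤ cap(e).
At each intermediate node, inflow equals outflow.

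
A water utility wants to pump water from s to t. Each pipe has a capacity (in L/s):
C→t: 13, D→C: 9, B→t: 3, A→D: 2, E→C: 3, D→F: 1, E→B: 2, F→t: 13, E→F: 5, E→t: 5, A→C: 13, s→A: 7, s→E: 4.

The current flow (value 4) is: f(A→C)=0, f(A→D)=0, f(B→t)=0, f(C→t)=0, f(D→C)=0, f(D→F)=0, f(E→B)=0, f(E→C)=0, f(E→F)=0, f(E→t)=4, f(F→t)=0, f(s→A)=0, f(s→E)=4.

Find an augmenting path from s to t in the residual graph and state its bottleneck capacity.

Residual along s→A→C→t: s→A: 7, A→C: 13, C→t: 13.
Bottleneck = min = 7.

s→A→C→t, bottleneck 7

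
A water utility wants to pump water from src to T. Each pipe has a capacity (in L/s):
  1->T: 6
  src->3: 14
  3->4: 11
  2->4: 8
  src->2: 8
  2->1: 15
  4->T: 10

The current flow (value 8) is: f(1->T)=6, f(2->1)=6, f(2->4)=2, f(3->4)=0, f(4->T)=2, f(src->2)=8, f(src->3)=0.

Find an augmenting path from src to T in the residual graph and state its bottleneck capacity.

Residual along src->3->4->T: src->3: 14, 3->4: 11, 4->T: 8.
Bottleneck = min = 8.

src->3->4->T, bottleneck 8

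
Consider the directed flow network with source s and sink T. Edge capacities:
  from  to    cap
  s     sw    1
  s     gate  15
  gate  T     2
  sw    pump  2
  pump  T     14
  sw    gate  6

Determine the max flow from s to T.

3

Augment s->gate->T: bottleneck 2. Total 2.
Augment s->sw->pump->T: bottleneck 1. Total 3.
No augmenting path remains in the residual graph.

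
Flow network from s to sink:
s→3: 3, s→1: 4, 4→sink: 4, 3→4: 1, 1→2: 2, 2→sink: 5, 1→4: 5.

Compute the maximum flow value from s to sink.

Augment s→3→4→sink: bottleneck 1. Total 1.
Augment s→1→4→sink: bottleneck 3. Total 4.
Augment s→1→2→sink: bottleneck 1. Total 5.
No augmenting path remains in the residual graph.

5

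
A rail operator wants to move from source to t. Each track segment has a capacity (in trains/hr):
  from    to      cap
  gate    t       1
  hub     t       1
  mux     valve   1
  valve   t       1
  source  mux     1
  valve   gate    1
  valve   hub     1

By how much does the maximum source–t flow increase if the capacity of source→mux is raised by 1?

0

Original max flow = 1.
Even with extra capacity on source→mux, another cut of capacity 1 remains binding.
New max flow = 1. Increase = 0.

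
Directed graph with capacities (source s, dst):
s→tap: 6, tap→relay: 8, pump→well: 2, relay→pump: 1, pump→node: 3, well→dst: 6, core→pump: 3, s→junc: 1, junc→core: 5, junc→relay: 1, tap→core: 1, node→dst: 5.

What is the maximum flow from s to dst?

Augment s→tap→core→pump→well→dst: bottleneck 1. Total 1.
Augment s→tap→relay→pump→well→dst: bottleneck 1. Total 2.
Augment s→junc→core→pump→node→dst: bottleneck 1. Total 3.
No augmenting path remains in the residual graph.

3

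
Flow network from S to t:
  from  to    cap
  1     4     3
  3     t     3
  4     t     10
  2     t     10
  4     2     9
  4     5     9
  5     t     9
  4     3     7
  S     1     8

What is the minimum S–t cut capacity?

3

Max flow = 3 (via 1 augmenting path).
In the residual at optimum, the set reachable from S is {1, S}.
Cut edges: 1->4 (cap 3). Sum = 3.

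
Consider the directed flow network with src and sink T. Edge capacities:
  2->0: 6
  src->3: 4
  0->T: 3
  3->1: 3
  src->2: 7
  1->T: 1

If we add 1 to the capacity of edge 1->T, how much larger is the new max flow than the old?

Original max flow = 4.
After raising cap(1->T), augmenting paths through that edge carry 1 more unit.
New max flow = 5. Increase = 1.

1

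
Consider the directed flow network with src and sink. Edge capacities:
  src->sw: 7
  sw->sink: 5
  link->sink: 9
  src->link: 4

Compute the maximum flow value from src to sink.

Augment src->link->sink: bottleneck 4. Total 4.
Augment src->sw->sink: bottleneck 5. Total 9.
No augmenting path remains in the residual graph.

9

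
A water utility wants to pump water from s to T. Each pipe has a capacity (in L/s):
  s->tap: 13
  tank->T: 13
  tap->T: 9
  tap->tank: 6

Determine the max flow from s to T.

13

Augment s->tap->T: bottleneck 9. Total 9.
Augment s->tap->tank->T: bottleneck 4. Total 13.
No augmenting path remains in the residual graph.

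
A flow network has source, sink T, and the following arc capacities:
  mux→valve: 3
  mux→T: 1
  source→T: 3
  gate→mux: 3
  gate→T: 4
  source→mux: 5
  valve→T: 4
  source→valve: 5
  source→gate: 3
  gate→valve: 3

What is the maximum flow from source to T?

Augment source→T: bottleneck 3. Total 3.
Augment source→gate→T: bottleneck 3. Total 6.
Augment source→mux→T: bottleneck 1. Total 7.
Augment source→valve→T: bottleneck 4. Total 11.
No augmenting path remains in the residual graph.

11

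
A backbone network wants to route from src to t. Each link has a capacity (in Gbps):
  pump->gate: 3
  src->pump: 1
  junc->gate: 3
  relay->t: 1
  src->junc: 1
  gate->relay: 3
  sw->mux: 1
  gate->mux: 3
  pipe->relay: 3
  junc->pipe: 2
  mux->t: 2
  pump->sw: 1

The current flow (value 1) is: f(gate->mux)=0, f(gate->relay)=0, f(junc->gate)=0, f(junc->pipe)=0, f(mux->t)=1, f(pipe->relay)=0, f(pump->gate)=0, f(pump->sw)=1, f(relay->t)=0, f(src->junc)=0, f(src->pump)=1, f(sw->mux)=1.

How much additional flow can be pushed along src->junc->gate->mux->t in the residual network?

Residual capacities along the path: src->junc: 1, junc->gate: 3, gate->mux: 3, mux->t: 1.
Minimum is 1.

1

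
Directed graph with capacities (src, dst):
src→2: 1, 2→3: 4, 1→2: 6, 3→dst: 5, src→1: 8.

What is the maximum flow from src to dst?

Augment src→2→3→dst: bottleneck 1. Total 1.
Augment src→1→2→3→dst: bottleneck 3. Total 4.
No augmenting path remains in the residual graph.

4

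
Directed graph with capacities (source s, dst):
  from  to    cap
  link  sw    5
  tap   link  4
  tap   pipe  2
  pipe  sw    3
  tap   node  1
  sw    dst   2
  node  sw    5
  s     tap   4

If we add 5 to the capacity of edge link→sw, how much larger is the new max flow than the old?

Original max flow = 2.
Edge link→sw does not cross the min cut (source side {link, node, pipe, s, sw, tap}), so extra capacity there cannot help.
New max flow = 2. Increase = 0.

0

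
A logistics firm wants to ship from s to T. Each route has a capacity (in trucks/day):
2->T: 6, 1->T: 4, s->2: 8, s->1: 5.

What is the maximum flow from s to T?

10

Augment s->2->T: bottleneck 6. Total 6.
Augment s->1->T: bottleneck 4. Total 10.
No augmenting path remains in the residual graph.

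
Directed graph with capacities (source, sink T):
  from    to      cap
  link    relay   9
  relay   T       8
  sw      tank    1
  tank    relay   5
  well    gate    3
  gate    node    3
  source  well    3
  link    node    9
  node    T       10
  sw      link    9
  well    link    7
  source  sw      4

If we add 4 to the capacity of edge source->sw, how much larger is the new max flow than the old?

4

Original max flow = 7.
After raising cap(source->sw), augmenting paths through that edge carry 4 more units.
New max flow = 11. Increase = 4.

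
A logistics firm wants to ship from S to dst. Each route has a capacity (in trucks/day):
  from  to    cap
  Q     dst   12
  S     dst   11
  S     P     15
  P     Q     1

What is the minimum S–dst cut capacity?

12

Max flow = 12 (via 2 augmenting paths).
In the residual at optimum, the set reachable from S is {P, S}.
Cut edges: S->dst (cap 11), P->Q (cap 1). Sum = 12.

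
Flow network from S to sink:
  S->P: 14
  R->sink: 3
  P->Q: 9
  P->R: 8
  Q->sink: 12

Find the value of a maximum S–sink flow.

Augment S->P->R->sink: bottleneck 3. Total 3.
Augment S->P->Q->sink: bottleneck 9. Total 12.
No augmenting path remains in the residual graph.

12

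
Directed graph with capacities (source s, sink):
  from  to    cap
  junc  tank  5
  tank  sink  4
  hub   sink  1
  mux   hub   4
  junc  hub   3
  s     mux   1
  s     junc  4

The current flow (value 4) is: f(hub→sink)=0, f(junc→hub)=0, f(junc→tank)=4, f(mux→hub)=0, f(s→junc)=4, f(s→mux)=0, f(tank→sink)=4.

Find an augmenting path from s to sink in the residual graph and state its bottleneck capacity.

s→mux→hub→sink, bottleneck 1

Residual along s→mux→hub→sink: s→mux: 1, mux→hub: 4, hub→sink: 1.
Bottleneck = min = 1.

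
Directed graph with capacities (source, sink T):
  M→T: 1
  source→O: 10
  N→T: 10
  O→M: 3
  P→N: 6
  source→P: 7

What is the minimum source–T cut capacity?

Max flow = 7 (via 2 augmenting paths).
In the residual at optimum, the set reachable from source is {M, O, P, source}.
Cut edges: P→N (cap 6), M→T (cap 1). Sum = 7.

7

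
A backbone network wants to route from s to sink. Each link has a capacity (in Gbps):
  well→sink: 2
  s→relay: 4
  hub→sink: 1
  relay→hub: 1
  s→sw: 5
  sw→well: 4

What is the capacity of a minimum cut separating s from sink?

3

Max flow = 3 (via 2 augmenting paths).
In the residual at optimum, the set reachable from s is {relay, s, sw, well}.
Cut edges: relay→hub (cap 1), well→sink (cap 2). Sum = 3.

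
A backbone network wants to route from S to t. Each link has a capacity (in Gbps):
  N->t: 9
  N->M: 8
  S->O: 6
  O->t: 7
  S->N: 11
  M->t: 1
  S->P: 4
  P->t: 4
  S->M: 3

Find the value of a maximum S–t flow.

Augment S->P->t: bottleneck 4. Total 4.
Augment S->N->t: bottleneck 9. Total 13.
Augment S->O->t: bottleneck 6. Total 19.
Augment S->M->t: bottleneck 1. Total 20.
No augmenting path remains in the residual graph.

20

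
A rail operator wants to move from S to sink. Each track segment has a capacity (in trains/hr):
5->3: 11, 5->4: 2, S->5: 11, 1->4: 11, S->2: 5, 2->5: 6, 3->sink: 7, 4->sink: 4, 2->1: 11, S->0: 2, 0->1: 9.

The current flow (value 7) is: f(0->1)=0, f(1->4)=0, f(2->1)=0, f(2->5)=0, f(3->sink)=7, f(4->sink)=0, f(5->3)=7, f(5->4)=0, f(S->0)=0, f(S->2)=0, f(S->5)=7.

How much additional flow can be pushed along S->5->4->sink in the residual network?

Residual capacities along the path: S->5: 4, 5->4: 2, 4->sink: 4.
Minimum is 2.

2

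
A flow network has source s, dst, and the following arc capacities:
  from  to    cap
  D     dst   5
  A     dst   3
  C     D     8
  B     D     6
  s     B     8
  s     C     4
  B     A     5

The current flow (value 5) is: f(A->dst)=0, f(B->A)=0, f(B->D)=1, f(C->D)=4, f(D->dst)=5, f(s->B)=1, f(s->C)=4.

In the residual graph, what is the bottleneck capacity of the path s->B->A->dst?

Residual capacities along the path: s->B: 7, B->A: 5, A->dst: 3.
Minimum is 3.

3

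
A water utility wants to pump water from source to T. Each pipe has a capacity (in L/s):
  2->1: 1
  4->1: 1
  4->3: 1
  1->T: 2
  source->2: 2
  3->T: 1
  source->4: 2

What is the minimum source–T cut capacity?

3

Max flow = 3 (via 3 augmenting paths).
In the residual at optimum, the set reachable from source is {2, source}.
Cut edges: source->4 (cap 2), 2->1 (cap 1). Sum = 3.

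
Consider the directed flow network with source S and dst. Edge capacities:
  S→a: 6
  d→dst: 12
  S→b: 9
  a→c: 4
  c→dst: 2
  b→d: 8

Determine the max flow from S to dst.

Augment S→b→d→dst: bottleneck 8. Total 8.
Augment S→a→c→dst: bottleneck 2. Total 10.
No augmenting path remains in the residual graph.

10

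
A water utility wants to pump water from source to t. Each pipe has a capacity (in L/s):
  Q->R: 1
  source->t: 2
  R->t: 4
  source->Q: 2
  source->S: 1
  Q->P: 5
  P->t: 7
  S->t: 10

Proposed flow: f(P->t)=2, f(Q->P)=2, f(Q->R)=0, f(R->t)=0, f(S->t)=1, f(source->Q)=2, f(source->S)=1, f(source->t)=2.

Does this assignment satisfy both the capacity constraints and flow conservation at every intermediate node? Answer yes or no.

Every edge has 0 ≤ f(e) ≤ cap(e).
At each intermediate node, inflow equals outflow.

Yes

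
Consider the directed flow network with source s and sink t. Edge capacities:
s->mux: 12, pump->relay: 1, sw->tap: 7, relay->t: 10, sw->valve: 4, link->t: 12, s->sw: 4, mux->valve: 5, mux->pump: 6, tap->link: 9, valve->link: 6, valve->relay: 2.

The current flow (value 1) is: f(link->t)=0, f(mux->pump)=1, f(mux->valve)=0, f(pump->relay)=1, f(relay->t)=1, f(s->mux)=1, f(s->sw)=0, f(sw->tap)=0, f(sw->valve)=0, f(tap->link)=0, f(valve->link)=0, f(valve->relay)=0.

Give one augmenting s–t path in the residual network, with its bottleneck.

s->mux->valve->relay->t, bottleneck 2

Residual along s->mux->valve->relay->t: s->mux: 11, mux->valve: 5, valve->relay: 2, relay->t: 9.
Bottleneck = min = 2.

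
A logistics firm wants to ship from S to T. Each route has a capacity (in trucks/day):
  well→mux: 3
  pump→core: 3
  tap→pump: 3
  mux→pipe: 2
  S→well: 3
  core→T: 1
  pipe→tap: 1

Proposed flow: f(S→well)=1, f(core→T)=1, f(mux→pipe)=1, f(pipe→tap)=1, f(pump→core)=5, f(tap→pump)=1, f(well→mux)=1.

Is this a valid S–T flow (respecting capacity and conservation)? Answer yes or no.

Capacity violated on pump→core: flow 5 > capacity 3.

No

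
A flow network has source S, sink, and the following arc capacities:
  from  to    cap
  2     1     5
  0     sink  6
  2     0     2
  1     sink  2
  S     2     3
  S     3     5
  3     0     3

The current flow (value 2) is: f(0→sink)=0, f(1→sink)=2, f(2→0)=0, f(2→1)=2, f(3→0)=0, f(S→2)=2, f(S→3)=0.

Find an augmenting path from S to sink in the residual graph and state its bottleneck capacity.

S→2→0→sink, bottleneck 1

Residual along S→2→0→sink: S→2: 1, 2→0: 2, 0→sink: 6.
Bottleneck = min = 1.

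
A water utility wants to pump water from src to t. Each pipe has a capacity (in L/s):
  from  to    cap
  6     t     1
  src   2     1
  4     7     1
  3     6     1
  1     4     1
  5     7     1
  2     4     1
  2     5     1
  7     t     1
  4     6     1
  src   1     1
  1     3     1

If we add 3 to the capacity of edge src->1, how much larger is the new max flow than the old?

0

Original max flow = 2.
Even with extra capacity on src->1, another cut of capacity 2 remains binding.
New max flow = 2. Increase = 0.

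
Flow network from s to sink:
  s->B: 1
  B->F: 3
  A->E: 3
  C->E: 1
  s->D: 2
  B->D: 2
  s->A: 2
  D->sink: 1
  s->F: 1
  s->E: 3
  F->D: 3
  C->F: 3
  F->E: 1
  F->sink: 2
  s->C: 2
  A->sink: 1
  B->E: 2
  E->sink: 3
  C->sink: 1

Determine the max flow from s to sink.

Augment s->A->sink: bottleneck 1. Total 1.
Augment s->C->sink: bottleneck 1. Total 2.
Augment s->F->sink: bottleneck 1. Total 3.
Augment s->D->sink: bottleneck 1. Total 4.
Augment s->E->sink: bottleneck 3. Total 7.
Augment s->B->F->sink: bottleneck 1. Total 8.
No augmenting path remains in the residual graph.

8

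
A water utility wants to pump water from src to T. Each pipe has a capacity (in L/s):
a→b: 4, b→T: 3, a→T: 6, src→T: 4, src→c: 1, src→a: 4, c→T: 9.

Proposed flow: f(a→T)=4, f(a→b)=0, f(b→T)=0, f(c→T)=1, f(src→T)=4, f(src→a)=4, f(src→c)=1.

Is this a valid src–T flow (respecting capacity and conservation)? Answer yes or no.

Every edge has 0 ≤ f(e) ≤ cap(e).
At each intermediate node, inflow equals outflow.

Yes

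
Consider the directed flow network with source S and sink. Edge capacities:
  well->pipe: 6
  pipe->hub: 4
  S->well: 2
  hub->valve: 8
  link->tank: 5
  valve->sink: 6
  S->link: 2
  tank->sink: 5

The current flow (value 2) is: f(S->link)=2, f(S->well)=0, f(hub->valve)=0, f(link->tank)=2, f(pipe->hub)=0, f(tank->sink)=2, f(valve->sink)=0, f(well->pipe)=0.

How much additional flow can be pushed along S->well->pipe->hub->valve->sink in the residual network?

2

Residual capacities along the path: S->well: 2, well->pipe: 6, pipe->hub: 4, hub->valve: 8, valve->sink: 6.
Minimum is 2.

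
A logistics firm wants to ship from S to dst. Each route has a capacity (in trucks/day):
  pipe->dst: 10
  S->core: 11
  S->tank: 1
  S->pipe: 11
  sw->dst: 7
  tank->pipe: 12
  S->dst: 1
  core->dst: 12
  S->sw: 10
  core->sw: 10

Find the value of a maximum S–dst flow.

Augment S->dst: bottleneck 1. Total 1.
Augment S->pipe->dst: bottleneck 10. Total 11.
Augment S->core->dst: bottleneck 11. Total 22.
Augment S->sw->dst: bottleneck 7. Total 29.
No augmenting path remains in the residual graph.

29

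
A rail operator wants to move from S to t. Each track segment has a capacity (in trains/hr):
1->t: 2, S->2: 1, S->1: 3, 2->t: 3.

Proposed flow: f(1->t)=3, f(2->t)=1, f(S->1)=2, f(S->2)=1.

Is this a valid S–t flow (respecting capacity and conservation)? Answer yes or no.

Capacity violated on 1->t: flow 3 > capacity 2.

No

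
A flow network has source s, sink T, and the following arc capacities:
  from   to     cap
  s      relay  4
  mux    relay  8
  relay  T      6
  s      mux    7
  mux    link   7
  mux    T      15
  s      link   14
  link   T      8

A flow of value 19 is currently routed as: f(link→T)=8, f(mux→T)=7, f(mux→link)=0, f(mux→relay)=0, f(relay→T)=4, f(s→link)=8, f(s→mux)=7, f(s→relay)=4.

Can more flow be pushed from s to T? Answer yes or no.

No

Residual reachable from s: {link, s}; T is not reachable.
Saturated cut: s→mux, s→relay, link→T with total capacity 19 = current flow value. Flow is maximum.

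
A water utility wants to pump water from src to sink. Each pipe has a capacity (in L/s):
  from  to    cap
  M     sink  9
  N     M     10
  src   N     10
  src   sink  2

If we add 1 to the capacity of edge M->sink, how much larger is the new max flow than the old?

Original max flow = 11.
After raising cap(M->sink), augmenting paths through that edge carry 1 more unit.
New max flow = 12. Increase = 1.

1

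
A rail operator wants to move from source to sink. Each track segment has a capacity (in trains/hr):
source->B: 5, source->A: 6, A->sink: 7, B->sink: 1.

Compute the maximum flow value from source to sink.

Augment source->B->sink: bottleneck 1. Total 1.
Augment source->A->sink: bottleneck 6. Total 7.
No augmenting path remains in the residual graph.

7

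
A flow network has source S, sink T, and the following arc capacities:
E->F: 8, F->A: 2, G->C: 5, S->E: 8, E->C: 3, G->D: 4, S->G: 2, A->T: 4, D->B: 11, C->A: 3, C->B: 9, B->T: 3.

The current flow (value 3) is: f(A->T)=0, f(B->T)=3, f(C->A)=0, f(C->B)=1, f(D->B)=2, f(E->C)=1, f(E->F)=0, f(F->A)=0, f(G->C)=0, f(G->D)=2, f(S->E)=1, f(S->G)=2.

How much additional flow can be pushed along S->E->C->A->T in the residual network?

2

Residual capacities along the path: S->E: 7, E->C: 2, C->A: 3, A->T: 4.
Minimum is 2.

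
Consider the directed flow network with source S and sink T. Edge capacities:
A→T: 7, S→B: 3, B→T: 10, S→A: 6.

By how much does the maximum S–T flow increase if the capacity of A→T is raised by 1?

Original max flow = 9.
Edge A→T does not cross the min cut (source side {S}), so extra capacity there cannot help.
New max flow = 9. Increase = 0.

0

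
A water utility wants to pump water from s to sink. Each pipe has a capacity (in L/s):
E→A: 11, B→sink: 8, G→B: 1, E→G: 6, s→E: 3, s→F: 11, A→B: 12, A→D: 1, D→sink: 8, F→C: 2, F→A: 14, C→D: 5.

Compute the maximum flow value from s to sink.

Augment s→E→G→B→sink: bottleneck 1. Total 1.
Augment s→E→A→B→sink: bottleneck 2. Total 3.
Augment s→F→A→B→sink: bottleneck 5. Total 8.
Augment s→F→A→D→sink: bottleneck 1. Total 9.
Augment s→F→C→D→sink: bottleneck 2. Total 11.
No augmenting path remains in the residual graph.

11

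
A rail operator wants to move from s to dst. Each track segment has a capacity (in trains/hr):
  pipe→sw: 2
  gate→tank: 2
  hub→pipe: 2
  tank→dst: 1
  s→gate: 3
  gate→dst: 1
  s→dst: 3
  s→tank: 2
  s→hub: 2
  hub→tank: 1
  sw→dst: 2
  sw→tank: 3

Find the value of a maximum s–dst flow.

Augment s→dst: bottleneck 3. Total 3.
Augment s→gate→dst: bottleneck 1. Total 4.
Augment s→tank→dst: bottleneck 1. Total 5.
Augment s→hub→pipe→sw→dst: bottleneck 2. Total 7.
No augmenting path remains in the residual graph.

7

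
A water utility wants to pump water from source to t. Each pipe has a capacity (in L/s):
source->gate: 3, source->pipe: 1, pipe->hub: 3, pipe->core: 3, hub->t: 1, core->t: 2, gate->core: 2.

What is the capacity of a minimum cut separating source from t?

Max flow = 3 (via 2 augmenting paths).
In the residual at optimum, the set reachable from source is {gate, source}.
Cut edges: source->pipe (cap 1), gate->core (cap 2). Sum = 3.

3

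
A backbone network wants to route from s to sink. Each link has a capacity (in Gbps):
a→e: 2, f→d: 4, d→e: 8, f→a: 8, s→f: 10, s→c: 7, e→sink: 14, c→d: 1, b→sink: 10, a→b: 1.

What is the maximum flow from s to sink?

8

Augment s→f→a→b→sink: bottleneck 1. Total 1.
Augment s→f→a→e→sink: bottleneck 2. Total 3.
Augment s→f→d→e→sink: bottleneck 4. Total 7.
Augment s→c→d→e→sink: bottleneck 1. Total 8.
No augmenting path remains in the residual graph.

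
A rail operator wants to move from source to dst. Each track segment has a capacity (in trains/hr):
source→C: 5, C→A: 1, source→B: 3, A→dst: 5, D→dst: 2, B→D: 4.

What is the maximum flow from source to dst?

Augment source→B→D→dst: bottleneck 2. Total 2.
Augment source→C→A→dst: bottleneck 1. Total 3.
No augmenting path remains in the residual graph.

3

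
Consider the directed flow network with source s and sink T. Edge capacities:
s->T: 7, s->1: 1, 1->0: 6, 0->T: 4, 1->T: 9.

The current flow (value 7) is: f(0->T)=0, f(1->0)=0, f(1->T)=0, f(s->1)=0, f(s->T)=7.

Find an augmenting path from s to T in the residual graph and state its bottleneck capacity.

s->1->T, bottleneck 1

Residual along s->1->T: s->1: 1, 1->T: 9.
Bottleneck = min = 1.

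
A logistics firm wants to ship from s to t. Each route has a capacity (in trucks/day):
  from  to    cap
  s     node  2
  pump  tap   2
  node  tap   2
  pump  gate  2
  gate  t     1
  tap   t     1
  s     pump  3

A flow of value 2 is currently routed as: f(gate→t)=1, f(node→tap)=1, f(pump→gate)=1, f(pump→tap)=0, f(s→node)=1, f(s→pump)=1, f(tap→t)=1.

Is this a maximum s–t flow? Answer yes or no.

Yes

Residual reachable from s: {gate, node, pump, s, tap}; t is not reachable.
Saturated cut: tap→t, gate→t with total capacity 2 = current flow value. Flow is maximum.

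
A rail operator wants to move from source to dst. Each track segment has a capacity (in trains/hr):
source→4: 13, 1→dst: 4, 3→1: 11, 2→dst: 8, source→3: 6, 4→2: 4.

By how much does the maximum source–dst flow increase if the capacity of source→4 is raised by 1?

0

Original max flow = 8.
Edge source→4 does not cross the min cut (source side {1, 3, 4, source}), so extra capacity there cannot help.
New max flow = 8. Increase = 0.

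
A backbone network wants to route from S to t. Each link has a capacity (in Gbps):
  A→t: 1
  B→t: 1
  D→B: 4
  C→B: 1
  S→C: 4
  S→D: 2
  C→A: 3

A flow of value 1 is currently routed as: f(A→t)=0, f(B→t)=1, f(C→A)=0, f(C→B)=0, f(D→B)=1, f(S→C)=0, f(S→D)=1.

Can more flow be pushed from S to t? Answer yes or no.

Yes

Residual path S→C→A→t has bottleneck 1 > 0.
Pushing 1 along it raises the flow to 2, so the given flow is not maximum.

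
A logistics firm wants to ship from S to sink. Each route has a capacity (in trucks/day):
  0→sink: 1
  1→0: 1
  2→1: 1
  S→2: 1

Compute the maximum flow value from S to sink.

Augment S→2→1→0→sink: bottleneck 1. Total 1.
No augmenting path remains in the residual graph.

1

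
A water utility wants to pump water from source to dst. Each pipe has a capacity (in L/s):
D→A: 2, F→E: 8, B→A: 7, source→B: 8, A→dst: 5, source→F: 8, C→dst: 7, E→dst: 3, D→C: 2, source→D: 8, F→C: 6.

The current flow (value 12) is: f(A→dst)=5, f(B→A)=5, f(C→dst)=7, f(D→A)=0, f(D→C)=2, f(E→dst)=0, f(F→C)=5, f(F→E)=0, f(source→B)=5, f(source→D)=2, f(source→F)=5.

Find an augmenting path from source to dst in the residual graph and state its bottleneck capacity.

Residual along source→F→E→dst: source→F: 3, F→E: 8, E→dst: 3.
Bottleneck = min = 3.

source→F→E→dst, bottleneck 3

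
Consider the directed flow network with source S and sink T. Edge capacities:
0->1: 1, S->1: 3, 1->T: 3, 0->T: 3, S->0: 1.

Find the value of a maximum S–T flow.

Augment S->0->T: bottleneck 1. Total 1.
Augment S->1->T: bottleneck 3. Total 4.
No augmenting path remains in the residual graph.

4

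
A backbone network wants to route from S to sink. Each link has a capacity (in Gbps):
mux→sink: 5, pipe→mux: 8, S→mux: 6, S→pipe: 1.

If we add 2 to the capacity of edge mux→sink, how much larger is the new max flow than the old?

2

Original max flow = 5.
After raising cap(mux→sink), augmenting paths through that edge carry 2 more units.
New max flow = 7. Increase = 2.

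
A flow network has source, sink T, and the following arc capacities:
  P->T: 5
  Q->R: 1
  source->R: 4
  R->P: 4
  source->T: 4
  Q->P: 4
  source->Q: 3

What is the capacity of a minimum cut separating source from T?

9

Max flow = 9 (via 3 augmenting paths).
In the residual at optimum, the set reachable from source is {P, Q, R, source}.
Cut edges: source->T (cap 4), P->T (cap 5). Sum = 9.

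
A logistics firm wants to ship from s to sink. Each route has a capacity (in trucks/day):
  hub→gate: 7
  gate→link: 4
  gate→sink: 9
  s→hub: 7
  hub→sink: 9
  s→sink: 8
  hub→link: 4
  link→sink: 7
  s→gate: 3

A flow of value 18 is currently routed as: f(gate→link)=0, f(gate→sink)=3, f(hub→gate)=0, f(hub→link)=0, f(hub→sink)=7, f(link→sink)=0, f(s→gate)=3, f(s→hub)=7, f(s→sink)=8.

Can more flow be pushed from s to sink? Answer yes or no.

Residual reachable from s: {s}; sink is not reachable.
Saturated cut: s→hub, s→gate, s→sink with total capacity 18 = current flow value. Flow is maximum.

No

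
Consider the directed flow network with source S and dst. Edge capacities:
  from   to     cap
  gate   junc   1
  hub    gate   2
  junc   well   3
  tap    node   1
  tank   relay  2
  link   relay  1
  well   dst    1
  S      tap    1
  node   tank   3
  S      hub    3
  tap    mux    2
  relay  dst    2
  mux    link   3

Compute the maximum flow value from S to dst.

Augment S->hub->gate->junc->well->dst: bottleneck 1. Total 1.
Augment S->tap->node->tank->relay->dst: bottleneck 1. Total 2.
No augmenting path remains in the residual graph.

2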